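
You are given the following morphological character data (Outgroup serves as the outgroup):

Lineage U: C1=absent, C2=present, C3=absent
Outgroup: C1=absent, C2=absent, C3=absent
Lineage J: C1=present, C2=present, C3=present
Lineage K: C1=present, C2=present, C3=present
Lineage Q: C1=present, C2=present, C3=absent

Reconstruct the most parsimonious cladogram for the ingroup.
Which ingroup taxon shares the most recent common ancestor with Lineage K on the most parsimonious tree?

The outgroup has state 'absent' for every character, so 'present' is the derived state throughout.
C1 (derived state 'present') is shared by Lineage J, Lineage K, and Lineage Q — a synapomorphy uniting that clade.
All ingroup taxa share the derived state 'present' for C2; it defines the ingroup but does not resolve relationships within it.
Only Lineage J and Lineage K show the derived state 'present' for C3, supporting them as a clade.
Most parsimonious ingroup topology: (((Lineage K,Lineage J),Lineage Q),Lineage U).
Lineage K and Lineage J form a cherry on this tree, so they are sister taxa.

Lineage J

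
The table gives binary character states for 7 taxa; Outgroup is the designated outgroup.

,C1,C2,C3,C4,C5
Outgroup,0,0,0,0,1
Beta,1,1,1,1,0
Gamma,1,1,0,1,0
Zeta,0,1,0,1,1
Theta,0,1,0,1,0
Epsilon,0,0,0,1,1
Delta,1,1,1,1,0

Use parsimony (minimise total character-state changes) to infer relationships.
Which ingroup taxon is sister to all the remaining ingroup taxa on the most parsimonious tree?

Character polarity is set by the outgroup: the derived state is whichever differs from the outgroup's state, so for C5 the derived state is '0', and for the remaining characters it is '1'.
C1: derived state '1' in Beta, Delta, and Gamma only — synapomorphy for {Beta, Delta, Gamma}.
C2 (derived state '1') is shared by Beta, Delta, Gamma, Theta, and Zeta — a synapomorphy uniting that clade.
C3: derived state '1' in Beta and Delta only — synapomorphy for {Beta, Delta}.
All ingroup taxa share the derived state '1' for C4; it defines the ingroup but does not resolve relationships within it.
Only Beta, Delta, Gamma, and Theta show the derived state '0' for C5, supporting them as a clade.
Most parsimonious ingroup topology: (((((Beta,Delta),Gamma),Theta),Zeta),Epsilon).
Epsilon is sister to the clade containing all other ingroup taxa, so it is the earliest-diverging (most basal) ingroup lineage.

Epsilon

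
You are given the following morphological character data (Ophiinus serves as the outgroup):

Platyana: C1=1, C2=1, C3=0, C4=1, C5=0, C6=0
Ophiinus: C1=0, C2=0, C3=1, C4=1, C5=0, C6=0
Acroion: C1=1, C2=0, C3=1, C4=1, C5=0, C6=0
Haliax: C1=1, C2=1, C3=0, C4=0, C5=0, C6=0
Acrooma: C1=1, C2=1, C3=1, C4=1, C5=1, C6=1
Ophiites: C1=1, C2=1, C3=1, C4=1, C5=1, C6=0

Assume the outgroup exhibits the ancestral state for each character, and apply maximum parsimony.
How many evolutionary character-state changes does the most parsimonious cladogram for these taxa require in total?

Character polarity is set by the outgroup: the derived state is whichever differs from the outgroup's state, so for C3, C4 the derived state is '0', and for the remaining characters it is '1'.
All ingroup taxa share the derived state '1' for C1; it defines the ingroup but does not resolve relationships within it.
C2: derived state '1' in Acrooma, Haliax, Ophiites, and Platyana only — synapomorphy for {Acrooma, Haliax, Ophiites, Platyana}.
Only Haliax and Platyana show the derived state '0' for C3, supporting them as a clade.
C4 (derived state '0') is unique to Haliax (autapomorphy; uninformative for grouping).
C5: derived state '1' in Acrooma and Ophiites only — synapomorphy for {Acrooma, Ophiites}.
C6: derived state '1' in Acrooma only — an autapomorphy, so it tells us nothing about relationships among taxa.
Most parsimonious ingroup topology: (((Haliax,Platyana),(Ophiites,Acrooma)),Acroion).
Changes per character on this tree: C1: 1; C2: 1; C3: 1; C4: 1; C5: 1; C6: 1.
Total = 6.

6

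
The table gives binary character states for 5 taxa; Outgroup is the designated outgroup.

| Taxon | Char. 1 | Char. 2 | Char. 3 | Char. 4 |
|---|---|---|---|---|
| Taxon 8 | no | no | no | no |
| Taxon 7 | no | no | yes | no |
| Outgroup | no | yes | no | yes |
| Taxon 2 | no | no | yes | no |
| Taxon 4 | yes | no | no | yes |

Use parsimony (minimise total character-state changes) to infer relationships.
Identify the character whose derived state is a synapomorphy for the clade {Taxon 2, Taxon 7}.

Character polarity is set by the outgroup: the derived state is whichever differs from the outgroup's state, so for Char. 2, Char. 4 the derived state is 'no', and for the remaining characters it is 'yes'.
Char. 1 (derived state 'yes') is unique to Taxon 4 (autapomorphy; uninformative for grouping).
Char. 2 (derived state 'no') is shared by all ingroup taxa — unites the whole ingroup.
Char. 3: derived state 'yes' in Taxon 2 and Taxon 7 only — synapomorphy for {Taxon 2, Taxon 7}.
Only Taxon 2, Taxon 7, and Taxon 8 show the derived state 'no' for Char. 4, supporting them as a clade.
Most parsimonious ingroup topology: (((Taxon 2,Taxon 7),Taxon 8),Taxon 4).
The clade {Taxon 2, Taxon 7} is supported by Char. 3: its derived state 'yes' occurs in exactly those taxa and in no other taxon (including the outgroup).

Char. 3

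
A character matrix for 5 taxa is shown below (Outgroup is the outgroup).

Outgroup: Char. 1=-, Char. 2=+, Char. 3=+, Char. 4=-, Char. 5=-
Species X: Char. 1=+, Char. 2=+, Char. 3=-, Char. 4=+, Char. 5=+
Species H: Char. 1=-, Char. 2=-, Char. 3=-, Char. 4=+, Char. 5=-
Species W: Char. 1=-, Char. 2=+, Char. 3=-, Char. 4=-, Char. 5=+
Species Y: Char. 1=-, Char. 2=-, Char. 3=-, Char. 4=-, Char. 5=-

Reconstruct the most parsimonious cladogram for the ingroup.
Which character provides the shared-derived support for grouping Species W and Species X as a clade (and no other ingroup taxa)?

Character polarity is set by the outgroup: the derived state is whichever differs from the outgroup's state, so for Char. 2, Char. 3 the derived state is '-', and for the remaining characters it is '+'.
Char. 1 (derived state '+') is unique to Species X (autapomorphy; uninformative for grouping).
Only Species H and Species Y show the derived state '-' for Char. 2, supporting them as a clade.
Char. 3 (derived state '-') is shared by all ingroup taxa — unites the whole ingroup.
Char. 4 groups Species H and Species X, which is incompatible with the clades supported by the remaining characters; treating it as convergent (homoplasy) costs fewer steps than any alternative tree.
Char. 5 (derived state '+') is shared by Species W and Species X — a synapomorphy uniting that clade.
Most parsimonious ingroup topology: ((Species X,Species W),(Species H,Species Y)).
The clade {Species W, Species X} is supported by Char. 5: its derived state '+' occurs in exactly those taxa and in no other taxon (including the outgroup).

Char. 5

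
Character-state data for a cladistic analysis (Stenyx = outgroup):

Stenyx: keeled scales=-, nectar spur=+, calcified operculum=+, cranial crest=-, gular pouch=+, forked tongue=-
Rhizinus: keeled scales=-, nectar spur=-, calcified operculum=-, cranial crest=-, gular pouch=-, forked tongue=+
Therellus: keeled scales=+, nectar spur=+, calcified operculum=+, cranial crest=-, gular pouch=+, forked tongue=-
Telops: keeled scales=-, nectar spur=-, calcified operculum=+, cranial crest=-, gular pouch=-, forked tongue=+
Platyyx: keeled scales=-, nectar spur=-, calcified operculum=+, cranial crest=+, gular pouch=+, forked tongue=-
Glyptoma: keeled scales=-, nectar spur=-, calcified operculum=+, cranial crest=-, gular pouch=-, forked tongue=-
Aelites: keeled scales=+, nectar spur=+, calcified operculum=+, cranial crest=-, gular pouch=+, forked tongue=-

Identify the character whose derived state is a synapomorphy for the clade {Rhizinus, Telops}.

Character polarity is set by the outgroup: the derived state is whichever differs from the outgroup's state, so for nectar spur, calcified operculum, gular pouch the derived state is '-', and for the remaining characters it is '+'.
Only Aelites and Therellus show the derived state '+' for keeled scales, supporting them as a clade.
nectar spur (derived state '-') is shared by Glyptoma, Platyyx, Rhizinus, and Telops — a synapomorphy uniting that clade.
calcified operculum: derived state '-' in Rhizinus only — an autapomorphy, so it tells us nothing about relationships among taxa.
cranial crest (derived state '+') is unique to Platyyx (autapomorphy; uninformative for grouping).
gular pouch (derived state '-') is shared by Glyptoma, Rhizinus, and Telops — a synapomorphy uniting that clade.
forked tongue (derived state '+') is shared by Rhizinus and Telops — a synapomorphy uniting that clade.
Most parsimonious ingroup topology: ((((Rhizinus,Telops),Glyptoma),Platyyx),(Therellus,Aelites)).
The clade {Rhizinus, Telops} is supported by forked tongue: its derived state '+' occurs in exactly those taxa and in no other taxon (including the outgroup).

forked tongue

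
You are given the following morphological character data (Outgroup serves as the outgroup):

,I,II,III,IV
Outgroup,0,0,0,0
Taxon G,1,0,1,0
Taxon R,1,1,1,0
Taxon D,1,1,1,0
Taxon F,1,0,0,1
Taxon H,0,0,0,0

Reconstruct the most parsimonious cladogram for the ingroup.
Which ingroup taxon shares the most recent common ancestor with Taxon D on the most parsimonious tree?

The outgroup has state '0' for every character, so '1' is the derived state throughout.
Only Taxon D, Taxon F, Taxon G, and Taxon R show the derived state '1' for I, supporting them as a clade.
Only Taxon D and Taxon R show the derived state '1' for II, supporting them as a clade.
III (derived state '1') is shared by Taxon D, Taxon G, and Taxon R — a synapomorphy uniting that clade.
IV (derived state '1') is unique to Taxon F (autapomorphy; uninformative for grouping).
Most parsimonious ingroup topology: (((Taxon G,(Taxon R,Taxon D)),Taxon F),Taxon H).
Taxon D and Taxon R form a cherry on this tree, so they are sister taxa.

Taxon R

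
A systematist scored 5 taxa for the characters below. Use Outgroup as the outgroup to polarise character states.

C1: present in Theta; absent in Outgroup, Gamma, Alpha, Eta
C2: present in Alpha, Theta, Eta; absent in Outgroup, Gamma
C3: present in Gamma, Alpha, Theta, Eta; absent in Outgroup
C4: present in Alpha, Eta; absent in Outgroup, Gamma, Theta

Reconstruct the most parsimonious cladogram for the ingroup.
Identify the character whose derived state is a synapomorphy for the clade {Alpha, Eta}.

The outgroup has state 'absent' for every character, so 'present' is the derived state throughout.
C1: derived state 'present' in Theta only — an autapomorphy, so it tells us nothing about relationships among taxa.
Only Alpha, Eta, and Theta show the derived state 'present' for C2, supporting them as a clade.
C3 (derived state 'present') is shared by all ingroup taxa — unites the whole ingroup.
C4: derived state 'present' in Alpha and Eta only — synapomorphy for {Alpha, Eta}.
Most parsimonious ingroup topology: (Gamma,((Alpha,Eta),Theta)).
The clade {Alpha, Eta} is supported by C4: its derived state 'present' occurs in exactly those taxa and in no other taxon (including the outgroup).

C4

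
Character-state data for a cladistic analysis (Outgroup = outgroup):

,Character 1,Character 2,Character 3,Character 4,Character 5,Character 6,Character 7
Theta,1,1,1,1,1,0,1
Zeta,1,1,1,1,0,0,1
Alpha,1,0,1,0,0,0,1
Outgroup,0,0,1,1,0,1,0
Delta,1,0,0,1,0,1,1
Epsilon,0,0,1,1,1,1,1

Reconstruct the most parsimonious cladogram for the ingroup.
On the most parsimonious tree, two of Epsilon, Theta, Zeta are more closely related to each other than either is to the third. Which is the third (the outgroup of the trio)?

Epsilon

Character polarity is set by the outgroup: the derived state is whichever differs from the outgroup's state, so for Character 3, Character 4, Character 6 the derived state is '0', and for the remaining characters it is '1'.
Character 1: derived state '1' in Alpha, Delta, Theta, and Zeta only — synapomorphy for {Alpha, Delta, Theta, Zeta}.
Only Theta and Zeta show the derived state '1' for Character 2, supporting them as a clade.
Character 3: derived state '0' in Delta only — an autapomorphy, so it tells us nothing about relationships among taxa.
Character 4 (derived state '0') is unique to Alpha (autapomorphy; uninformative for grouping).
Character 5 (state '1') occurs in Epsilon and Theta but conflicts with the nesting implied by the other characters — most parsimoniously interpreted as homoplasy.
Character 6 (derived state '0') is shared by Alpha, Theta, and Zeta — a synapomorphy uniting that clade.
Character 7 (derived state '1') is shared by all ingroup taxa — unites the whole ingroup.
Most parsimonious ingroup topology: ((Delta,((Theta,Zeta),Alpha)),Epsilon).
Theta and Zeta share a more recent common ancestor with each other than either does with Epsilon, so Epsilon is the least closely related of the three.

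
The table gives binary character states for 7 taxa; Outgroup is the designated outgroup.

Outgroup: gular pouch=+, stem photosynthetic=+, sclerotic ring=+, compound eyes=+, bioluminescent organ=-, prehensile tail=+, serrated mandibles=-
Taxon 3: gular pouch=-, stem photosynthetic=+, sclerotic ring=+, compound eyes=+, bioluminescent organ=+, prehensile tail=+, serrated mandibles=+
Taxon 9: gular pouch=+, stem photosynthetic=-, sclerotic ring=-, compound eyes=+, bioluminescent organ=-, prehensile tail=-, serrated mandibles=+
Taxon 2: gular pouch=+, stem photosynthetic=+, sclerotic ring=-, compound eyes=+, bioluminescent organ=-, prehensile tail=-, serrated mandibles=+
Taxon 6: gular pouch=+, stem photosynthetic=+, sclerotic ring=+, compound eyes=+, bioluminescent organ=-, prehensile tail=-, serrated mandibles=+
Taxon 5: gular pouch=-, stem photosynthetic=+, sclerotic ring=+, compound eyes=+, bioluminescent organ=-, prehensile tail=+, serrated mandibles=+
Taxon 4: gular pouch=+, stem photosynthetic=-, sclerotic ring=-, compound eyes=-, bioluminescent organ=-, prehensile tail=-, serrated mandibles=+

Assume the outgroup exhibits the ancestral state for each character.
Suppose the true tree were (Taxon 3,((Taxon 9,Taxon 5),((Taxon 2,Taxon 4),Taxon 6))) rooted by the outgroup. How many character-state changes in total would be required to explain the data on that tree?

11

Map each character onto (Taxon 3,((Taxon 9,Taxon 5),((Taxon 2,Taxon 4),Taxon 6))) (rooted by Outgroup) and count the minimum state changes it requires (Fitch parsimony):
gular pouch: 2; stem photosynthetic: 2; sclerotic ring: 2; compound eyes: 1; bioluminescent organ: 1; prehensile tail: 2; serrated mandibles: 1.
Total tree length = 11.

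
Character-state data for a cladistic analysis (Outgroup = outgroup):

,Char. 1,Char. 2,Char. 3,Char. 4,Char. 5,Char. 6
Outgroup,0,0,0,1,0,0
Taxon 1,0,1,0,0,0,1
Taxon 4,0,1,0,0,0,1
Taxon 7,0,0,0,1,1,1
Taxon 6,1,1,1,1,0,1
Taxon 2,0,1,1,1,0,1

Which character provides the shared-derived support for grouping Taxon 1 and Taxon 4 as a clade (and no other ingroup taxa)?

Char. 4

Character polarity is set by the outgroup: the derived state is whichever differs from the outgroup's state, so for Char. 4 the derived state is '0', and for the remaining characters it is '1'.
Char. 1: derived state '1' in Taxon 6 only — an autapomorphy, so it tells us nothing about relationships among taxa.
Char. 2: derived state '1' in Taxon 1, Taxon 2, Taxon 4, and Taxon 6 only — synapomorphy for {Taxon 1, Taxon 2, Taxon 4, Taxon 6}.
Char. 3: derived state '1' in Taxon 2 and Taxon 6 only — synapomorphy for {Taxon 2, Taxon 6}.
Char. 4 (derived state '0') is shared by Taxon 1 and Taxon 4 — a synapomorphy uniting that clade.
Char. 5: derived state '1' in Taxon 7 only — an autapomorphy, so it tells us nothing about relationships among taxa.
Char. 6 (derived state '1') is shared by all ingroup taxa — unites the whole ingroup.
Most parsimonious ingroup topology: (((Taxon 1,Taxon 4),(Taxon 6,Taxon 2)),Taxon 7).
The clade {Taxon 1, Taxon 4} is supported by Char. 4: its derived state '0' occurs in exactly those taxa and in no other taxon (including the outgroup).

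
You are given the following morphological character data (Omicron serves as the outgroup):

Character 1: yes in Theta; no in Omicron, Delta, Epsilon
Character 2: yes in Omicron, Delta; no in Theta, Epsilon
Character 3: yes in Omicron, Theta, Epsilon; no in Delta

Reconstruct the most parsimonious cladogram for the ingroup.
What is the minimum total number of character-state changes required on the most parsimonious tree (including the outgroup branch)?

3

Character polarity is set by the outgroup: the derived state is whichever differs from the outgroup's state, so for Character 2, Character 3 the derived state is 'no', and for the remaining characters it is 'yes'.
Character 1: derived state 'yes' in Theta only — an autapomorphy, so it tells us nothing about relationships among taxa.
Character 2: derived state 'no' in Epsilon and Theta only — synapomorphy for {Epsilon, Theta}.
Character 3 (derived state 'no') is unique to Delta (autapomorphy; uninformative for grouping).
Most parsimonious ingroup topology: (Delta,(Theta,Epsilon)).
Changes per character on this tree: Character 1: 1; Character 2: 1; Character 3: 1.
Total = 3.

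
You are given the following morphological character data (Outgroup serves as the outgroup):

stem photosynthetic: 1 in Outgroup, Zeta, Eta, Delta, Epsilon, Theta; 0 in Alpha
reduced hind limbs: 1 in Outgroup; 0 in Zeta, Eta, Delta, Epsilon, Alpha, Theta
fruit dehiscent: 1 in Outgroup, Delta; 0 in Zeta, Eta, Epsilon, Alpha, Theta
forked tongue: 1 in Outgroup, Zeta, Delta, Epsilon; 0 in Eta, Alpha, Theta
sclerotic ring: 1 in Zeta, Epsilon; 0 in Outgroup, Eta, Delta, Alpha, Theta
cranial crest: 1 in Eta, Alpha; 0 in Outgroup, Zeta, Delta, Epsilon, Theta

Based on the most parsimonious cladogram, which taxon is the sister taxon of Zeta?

Epsilon

Character polarity is set by the outgroup: the derived state is whichever differs from the outgroup's state, so for stem photosynthetic, reduced hind limbs, fruit dehiscent, forked tongue the derived state is '0', and for the remaining characters it is '1'.
stem photosynthetic (derived state '0') is unique to Alpha (autapomorphy; uninformative for grouping).
All ingroup taxa share the derived state '0' for reduced hind limbs; it defines the ingroup but does not resolve relationships within it.
Only Alpha, Epsilon, Eta, Theta, and Zeta show the derived state '0' for fruit dehiscent, supporting them as a clade.
Only Alpha, Eta, and Theta show the derived state '0' for forked tongue, supporting them as a clade.
Only Epsilon and Zeta show the derived state '1' for sclerotic ring, supporting them as a clade.
cranial crest: derived state '1' in Alpha and Eta only — synapomorphy for {Alpha, Eta}.
Most parsimonious ingroup topology: (((Zeta,Epsilon),((Eta,Alpha),Theta)),Delta).
Zeta and Epsilon form a cherry on this tree, so they are sister taxa.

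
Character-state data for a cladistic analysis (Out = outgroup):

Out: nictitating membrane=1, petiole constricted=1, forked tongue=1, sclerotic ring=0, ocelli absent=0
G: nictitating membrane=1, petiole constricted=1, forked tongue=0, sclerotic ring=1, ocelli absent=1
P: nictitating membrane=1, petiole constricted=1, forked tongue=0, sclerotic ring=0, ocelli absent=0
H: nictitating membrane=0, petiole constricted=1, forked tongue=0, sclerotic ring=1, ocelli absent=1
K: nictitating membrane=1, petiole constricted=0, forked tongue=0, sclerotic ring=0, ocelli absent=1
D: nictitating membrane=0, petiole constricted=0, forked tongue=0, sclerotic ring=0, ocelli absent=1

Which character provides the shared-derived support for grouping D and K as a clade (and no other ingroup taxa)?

petiole constricted

Character polarity is set by the outgroup: the derived state is whichever differs from the outgroup's state, so for nictitating membrane, petiole constricted, forked tongue the derived state is '0', and for the remaining characters it is '1'.
nictitating membrane (state '0') occurs in D and H but conflicts with the nesting implied by the other characters — most parsimoniously interpreted as homoplasy.
petiole constricted: derived state '0' in D and K only — synapomorphy for {D, K}.
forked tongue (derived state '0') is shared by all ingroup taxa — unites the whole ingroup.
sclerotic ring: derived state '1' in G and H only — synapomorphy for {G, H}.
ocelli absent (derived state '1') is shared by D, G, H, and K — a synapomorphy uniting that clade.
Most parsimonious ingroup topology: (((G,H),(K,D)),P).
The clade {D, K} is supported by petiole constricted: its derived state '0' occurs in exactly those taxa and in no other taxon (including the outgroup).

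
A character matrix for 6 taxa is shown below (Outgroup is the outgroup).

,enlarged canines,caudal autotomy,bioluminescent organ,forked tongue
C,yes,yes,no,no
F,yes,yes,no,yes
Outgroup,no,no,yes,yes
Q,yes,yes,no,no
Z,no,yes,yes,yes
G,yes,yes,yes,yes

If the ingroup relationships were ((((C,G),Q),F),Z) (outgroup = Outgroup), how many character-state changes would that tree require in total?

6

Map each character onto ((((C,G),Q),F),Z) (rooted by Outgroup) and count the minimum state changes it requires (Fitch parsimony):
enlarged canines: 1; caudal autotomy: 1; bioluminescent organ: 2; forked tongue: 2.
Total tree length = 6.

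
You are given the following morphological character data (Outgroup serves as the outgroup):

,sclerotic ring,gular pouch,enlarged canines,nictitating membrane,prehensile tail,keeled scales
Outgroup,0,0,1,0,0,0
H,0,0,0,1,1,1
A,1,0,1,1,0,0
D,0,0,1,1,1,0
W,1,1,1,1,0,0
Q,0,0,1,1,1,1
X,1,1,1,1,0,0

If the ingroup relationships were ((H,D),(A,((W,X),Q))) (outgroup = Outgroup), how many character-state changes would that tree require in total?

9

Map each character onto ((H,D),(A,((W,X),Q))) (rooted by Outgroup) and count the minimum state changes it requires (Fitch parsimony):
sclerotic ring: 2; gular pouch: 1; enlarged canines: 1; nictitating membrane: 1; prehensile tail: 2; keeled scales: 2.
Total tree length = 9.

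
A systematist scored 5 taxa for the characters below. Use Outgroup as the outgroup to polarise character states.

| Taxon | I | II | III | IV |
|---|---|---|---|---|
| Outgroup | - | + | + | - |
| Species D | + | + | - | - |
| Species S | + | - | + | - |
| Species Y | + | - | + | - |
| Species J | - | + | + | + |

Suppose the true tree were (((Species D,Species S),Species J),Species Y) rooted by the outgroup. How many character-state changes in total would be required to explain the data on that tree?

Map each character onto (((Species D,Species S),Species J),Species Y) (rooted by Outgroup) and count the minimum state changes it requires (Fitch parsimony):
I: 2; II: 2; III: 1; IV: 1.
Total tree length = 6.

6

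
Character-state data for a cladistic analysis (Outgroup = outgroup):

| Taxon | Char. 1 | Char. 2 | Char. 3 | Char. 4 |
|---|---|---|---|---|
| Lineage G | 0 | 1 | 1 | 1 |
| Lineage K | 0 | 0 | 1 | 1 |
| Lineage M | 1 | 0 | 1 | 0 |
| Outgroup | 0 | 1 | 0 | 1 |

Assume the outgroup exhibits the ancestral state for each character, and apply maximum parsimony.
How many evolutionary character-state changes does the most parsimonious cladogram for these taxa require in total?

4

Character polarity is set by the outgroup: the derived state is whichever differs from the outgroup's state, so for Char. 2, Char. 4 the derived state is '0', and for the remaining characters it is '1'.
Char. 1: derived state '1' in Lineage M only — an autapomorphy, so it tells us nothing about relationships among taxa.
Char. 2 (derived state '0') is shared by Lineage K and Lineage M — a synapomorphy uniting that clade.
All ingroup taxa share the derived state '1' for Char. 3; it defines the ingroup but does not resolve relationships within it.
Char. 4 (derived state '0') is unique to Lineage M (autapomorphy; uninformative for grouping).
Most parsimonious ingroup topology: ((Lineage M,Lineage K),Lineage G).
Changes per character on this tree: Char. 1: 1; Char. 2: 1; Char. 3: 1; Char. 4: 1.
Total = 4.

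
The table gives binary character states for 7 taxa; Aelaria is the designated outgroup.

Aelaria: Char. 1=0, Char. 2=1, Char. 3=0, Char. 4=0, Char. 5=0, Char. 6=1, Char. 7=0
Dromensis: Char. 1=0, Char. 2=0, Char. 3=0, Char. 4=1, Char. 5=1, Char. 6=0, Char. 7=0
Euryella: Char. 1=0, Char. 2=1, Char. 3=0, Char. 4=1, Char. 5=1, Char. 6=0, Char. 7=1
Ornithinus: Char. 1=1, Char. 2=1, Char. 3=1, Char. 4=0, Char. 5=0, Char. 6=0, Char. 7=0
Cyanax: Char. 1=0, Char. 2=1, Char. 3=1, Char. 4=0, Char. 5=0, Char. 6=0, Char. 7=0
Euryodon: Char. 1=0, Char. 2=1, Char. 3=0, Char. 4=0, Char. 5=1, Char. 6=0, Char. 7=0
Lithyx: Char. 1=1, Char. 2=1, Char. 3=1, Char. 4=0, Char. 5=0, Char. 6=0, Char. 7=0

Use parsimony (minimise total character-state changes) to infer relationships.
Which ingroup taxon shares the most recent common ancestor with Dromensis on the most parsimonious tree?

Euryella

Character polarity is set by the outgroup: the derived state is whichever differs from the outgroup's state, so for Char. 2, Char. 6 the derived state is '0', and for the remaining characters it is '1'.
Only Lithyx and Ornithinus show the derived state '1' for Char. 1, supporting them as a clade.
Char. 2 (derived state '0') is unique to Dromensis (autapomorphy; uninformative for grouping).
Only Cyanax, Lithyx, and Ornithinus show the derived state '1' for Char. 3, supporting them as a clade.
Only Dromensis and Euryella show the derived state '1' for Char. 4, supporting them as a clade.
Char. 5: derived state '1' in Dromensis, Euryella, and Euryodon only — synapomorphy for {Dromensis, Euryella, Euryodon}.
All ingroup taxa share the derived state '0' for Char. 6; it defines the ingroup but does not resolve relationships within it.
Char. 7 (derived state '1') is unique to Euryella (autapomorphy; uninformative for grouping).
Most parsimonious ingroup topology: (((Dromensis,Euryella),Euryodon),((Ornithinus,Lithyx),Cyanax)).
Dromensis and Euryella form a cherry on this tree, so they are sister taxa.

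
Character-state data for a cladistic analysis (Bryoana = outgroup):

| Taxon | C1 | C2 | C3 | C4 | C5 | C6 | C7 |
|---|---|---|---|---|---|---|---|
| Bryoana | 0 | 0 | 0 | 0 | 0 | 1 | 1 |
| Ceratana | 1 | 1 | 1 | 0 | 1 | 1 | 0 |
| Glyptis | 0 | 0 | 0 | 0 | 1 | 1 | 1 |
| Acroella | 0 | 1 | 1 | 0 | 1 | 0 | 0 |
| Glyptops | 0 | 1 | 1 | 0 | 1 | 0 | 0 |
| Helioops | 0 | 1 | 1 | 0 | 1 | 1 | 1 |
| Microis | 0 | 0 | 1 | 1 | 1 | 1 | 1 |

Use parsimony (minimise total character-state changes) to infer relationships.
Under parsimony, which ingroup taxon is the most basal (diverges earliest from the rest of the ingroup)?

Glyptis

Character polarity is set by the outgroup: the derived state is whichever differs from the outgroup's state, so for C6, C7 the derived state is '0', and for the remaining characters it is '1'.
C1: derived state '1' in Ceratana only — an autapomorphy, so it tells us nothing about relationships among taxa.
Only Acroella, Ceratana, Glyptops, and Helioops show the derived state '1' for C2, supporting them as a clade.
C3 (derived state '1') is shared by Acroella, Ceratana, Glyptops, Helioops, and Microis — a synapomorphy uniting that clade.
C4: derived state '1' in Microis only — an autapomorphy, so it tells us nothing about relationships among taxa.
C5 (derived state '1') is shared by all ingroup taxa — unites the whole ingroup.
Only Acroella and Glyptops show the derived state '0' for C6, supporting them as a clade.
Only Acroella, Ceratana, and Glyptops show the derived state '0' for C7, supporting them as a clade.
Most parsimonious ingroup topology: ((((Ceratana,(Acroella,Glyptops)),Helioops),Microis),Glyptis).
Glyptis is sister to the clade containing all other ingroup taxa, so it is the earliest-diverging (most basal) ingroup lineage.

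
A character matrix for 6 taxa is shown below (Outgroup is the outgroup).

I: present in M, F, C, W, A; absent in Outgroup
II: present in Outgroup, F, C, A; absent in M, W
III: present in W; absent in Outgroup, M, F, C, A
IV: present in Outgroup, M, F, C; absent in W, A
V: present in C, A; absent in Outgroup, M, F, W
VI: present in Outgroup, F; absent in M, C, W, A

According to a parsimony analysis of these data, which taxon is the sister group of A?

Character polarity is set by the outgroup: the derived state is whichever differs from the outgroup's state, so for II, IV, VI the derived state is 'absent', and for the remaining characters it is 'present'.
I (derived state 'present') is shared by all ingroup taxa — unites the whole ingroup.
II (derived state 'absent') is shared by M and W — a synapomorphy uniting that clade.
III: derived state 'present' in W only — an autapomorphy, so it tells us nothing about relationships among taxa.
IV groups A and W, which is incompatible with the clades supported by the remaining characters; treating it as convergent (homoplasy) costs fewer steps than any alternative tree.
V: derived state 'present' in A and C only — synapomorphy for {A, C}.
VI: derived state 'absent' in A, C, M, and W only — synapomorphy for {A, C, M, W}.
Most parsimonious ingroup topology: (F,((C,A),(W,M))).
A and C form a cherry on this tree, so they are sister taxa.

C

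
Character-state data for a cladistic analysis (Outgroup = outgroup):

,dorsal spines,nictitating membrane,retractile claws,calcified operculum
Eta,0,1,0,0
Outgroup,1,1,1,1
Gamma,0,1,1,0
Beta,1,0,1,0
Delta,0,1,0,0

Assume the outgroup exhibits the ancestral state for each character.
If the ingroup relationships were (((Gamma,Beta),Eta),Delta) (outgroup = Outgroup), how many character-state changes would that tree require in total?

6

Map each character onto (((Gamma,Beta),Eta),Delta) (rooted by Outgroup) and count the minimum state changes it requires (Fitch parsimony):
dorsal spines: 2; nictitating membrane: 1; retractile claws: 2; calcified operculum: 1.
Total tree length = 6.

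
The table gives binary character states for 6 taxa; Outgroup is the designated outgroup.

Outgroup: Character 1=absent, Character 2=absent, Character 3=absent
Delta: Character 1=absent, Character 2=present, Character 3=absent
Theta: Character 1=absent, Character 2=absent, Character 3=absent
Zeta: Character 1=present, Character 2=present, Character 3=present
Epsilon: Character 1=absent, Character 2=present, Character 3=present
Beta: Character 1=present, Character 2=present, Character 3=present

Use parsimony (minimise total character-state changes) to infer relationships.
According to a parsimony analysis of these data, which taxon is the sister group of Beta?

The outgroup has state 'absent' for every character, so 'present' is the derived state throughout.
Character 1 (derived state 'present') is shared by Beta and Zeta — a synapomorphy uniting that clade.
Only Beta, Delta, Epsilon, and Zeta show the derived state 'present' for Character 2, supporting them as a clade.
Only Beta, Epsilon, and Zeta show the derived state 'present' for Character 3, supporting them as a clade.
Most parsimonious ingroup topology: ((Delta,((Zeta,Beta),Epsilon)),Theta).
Beta and Zeta form a cherry on this tree, so they are sister taxa.

Zeta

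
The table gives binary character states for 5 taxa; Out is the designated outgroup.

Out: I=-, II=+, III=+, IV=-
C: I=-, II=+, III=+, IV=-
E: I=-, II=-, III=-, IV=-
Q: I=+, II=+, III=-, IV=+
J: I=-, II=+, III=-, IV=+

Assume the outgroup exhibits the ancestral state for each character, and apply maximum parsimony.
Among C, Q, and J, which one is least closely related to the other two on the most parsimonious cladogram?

C

Character polarity is set by the outgroup: the derived state is whichever differs from the outgroup's state, so for II, III the derived state is '-', and for the remaining characters it is '+'.
I (derived state '+') is unique to Q (autapomorphy; uninformative for grouping).
II (derived state '-') is unique to E (autapomorphy; uninformative for grouping).
Only E, J, and Q show the derived state '-' for III, supporting them as a clade.
Only J and Q show the derived state '+' for IV, supporting them as a clade.
Most parsimonious ingroup topology: (C,(E,(Q,J))).
Q and J share a more recent common ancestor with each other than either does with C, so C is the least closely related of the three.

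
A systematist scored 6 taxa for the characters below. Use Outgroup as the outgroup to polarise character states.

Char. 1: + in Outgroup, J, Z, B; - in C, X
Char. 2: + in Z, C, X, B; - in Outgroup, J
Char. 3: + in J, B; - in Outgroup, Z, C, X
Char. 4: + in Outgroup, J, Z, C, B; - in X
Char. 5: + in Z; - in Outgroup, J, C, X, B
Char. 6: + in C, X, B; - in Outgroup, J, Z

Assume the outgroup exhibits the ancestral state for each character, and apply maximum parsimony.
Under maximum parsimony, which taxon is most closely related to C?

Character polarity is set by the outgroup: the derived state is whichever differs from the outgroup's state, so for Char. 1, Char. 4 the derived state is '-', and for the remaining characters it is '+'.
Char. 1 (derived state '-') is shared by C and X — a synapomorphy uniting that clade.
Char. 2 (derived state '+') is shared by B, C, X, and Z — a synapomorphy uniting that clade.
Char. 3 groups B and J, which is incompatible with the clades supported by the remaining characters; treating it as convergent (homoplasy) costs fewer steps than any alternative tree.
Char. 4 (derived state '-') is unique to X (autapomorphy; uninformative for grouping).
Char. 5: derived state '+' in Z only — an autapomorphy, so it tells us nothing about relationships among taxa.
Char. 6: derived state '+' in B, C, and X only — synapomorphy for {B, C, X}.
Most parsimonious ingroup topology: (J,(Z,((C,X),B))).
C and X form a cherry on this tree, so they are sister taxa.

X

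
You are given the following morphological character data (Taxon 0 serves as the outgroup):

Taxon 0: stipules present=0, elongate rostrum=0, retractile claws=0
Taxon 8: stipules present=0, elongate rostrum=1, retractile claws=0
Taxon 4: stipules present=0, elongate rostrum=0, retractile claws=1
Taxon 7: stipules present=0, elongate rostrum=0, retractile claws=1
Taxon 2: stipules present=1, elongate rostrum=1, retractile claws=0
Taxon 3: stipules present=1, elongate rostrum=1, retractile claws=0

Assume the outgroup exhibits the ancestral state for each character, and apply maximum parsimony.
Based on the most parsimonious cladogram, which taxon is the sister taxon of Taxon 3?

Taxon 2

The outgroup has state '0' for every character, so '1' is the derived state throughout.
Only Taxon 2 and Taxon 3 show the derived state '1' for stipules present, supporting them as a clade.
elongate rostrum (derived state '1') is shared by Taxon 2, Taxon 3, and Taxon 8 — a synapomorphy uniting that clade.
retractile claws (derived state '1') is shared by Taxon 4 and Taxon 7 — a synapomorphy uniting that clade.
Most parsimonious ingroup topology: ((Taxon 8,(Taxon 2,Taxon 3)),(Taxon 4,Taxon 7)).
Taxon 3 and Taxon 2 form a cherry on this tree, so they are sister taxa.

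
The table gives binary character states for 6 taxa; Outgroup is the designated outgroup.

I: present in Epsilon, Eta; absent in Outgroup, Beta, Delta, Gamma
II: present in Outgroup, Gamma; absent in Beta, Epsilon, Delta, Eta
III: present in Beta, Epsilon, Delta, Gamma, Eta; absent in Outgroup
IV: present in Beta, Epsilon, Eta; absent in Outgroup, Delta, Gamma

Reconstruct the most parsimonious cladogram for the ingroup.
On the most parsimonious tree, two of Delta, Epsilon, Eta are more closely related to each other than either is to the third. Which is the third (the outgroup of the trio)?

Character polarity is set by the outgroup: the derived state is whichever differs from the outgroup's state, so for II the derived state is 'absent', and for the remaining characters it is 'present'.
I: derived state 'present' in Epsilon and Eta only — synapomorphy for {Epsilon, Eta}.
II (derived state 'absent') is shared by Beta, Delta, Epsilon, and Eta — a synapomorphy uniting that clade.
All ingroup taxa share the derived state 'present' for III; it defines the ingroup but does not resolve relationships within it.
IV (derived state 'present') is shared by Beta, Epsilon, and Eta — a synapomorphy uniting that clade.
Most parsimonious ingroup topology: (((Beta,(Epsilon,Eta)),Delta),Gamma).
Epsilon and Eta share a more recent common ancestor with each other than either does with Delta, so Delta is the least closely related of the three.

Delta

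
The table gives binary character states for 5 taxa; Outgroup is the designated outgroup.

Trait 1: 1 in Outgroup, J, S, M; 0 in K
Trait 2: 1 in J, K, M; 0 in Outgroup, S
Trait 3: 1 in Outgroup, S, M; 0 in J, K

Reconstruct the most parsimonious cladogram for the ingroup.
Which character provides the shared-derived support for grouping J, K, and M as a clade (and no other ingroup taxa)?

Character polarity is set by the outgroup: the derived state is whichever differs from the outgroup's state, so for Trait 1, Trait 3 the derived state is '0', and for the remaining characters it is '1'.
Trait 1: derived state '0' in K only — an autapomorphy, so it tells us nothing about relationships among taxa.
Only J, K, and M show the derived state '1' for Trait 2, supporting them as a clade.
Only J and K show the derived state '0' for Trait 3, supporting them as a clade.
Most parsimonious ingroup topology: (((J,K),M),S).
The clade {J, K, M} is supported by Trait 2: its derived state '1' occurs in exactly those taxa and in no other taxon (including the outgroup).

Trait 2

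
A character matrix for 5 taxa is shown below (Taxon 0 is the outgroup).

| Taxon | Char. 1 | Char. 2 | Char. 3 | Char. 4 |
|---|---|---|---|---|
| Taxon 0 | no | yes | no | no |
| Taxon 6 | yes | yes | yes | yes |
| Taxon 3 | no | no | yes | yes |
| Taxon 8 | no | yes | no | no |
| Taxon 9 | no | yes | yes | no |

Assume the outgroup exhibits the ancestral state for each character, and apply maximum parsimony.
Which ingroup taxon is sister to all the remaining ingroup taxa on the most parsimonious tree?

Character polarity is set by the outgroup: the derived state is whichever differs from the outgroup's state, so for Char. 2 the derived state is 'no', and for the remaining characters it is 'yes'.
Char. 1 (derived state 'yes') is unique to Taxon 6 (autapomorphy; uninformative for grouping).
Char. 2 (derived state 'no') is unique to Taxon 3 (autapomorphy; uninformative for grouping).
Only Taxon 3, Taxon 6, and Taxon 9 show the derived state 'yes' for Char. 3, supporting them as a clade.
Char. 4: derived state 'yes' in Taxon 3 and Taxon 6 only — synapomorphy for {Taxon 3, Taxon 6}.
Most parsimonious ingroup topology: (((Taxon 6,Taxon 3),Taxon 9),Taxon 8).
Taxon 8 is sister to the clade containing all other ingroup taxa, so it is the earliest-diverging (most basal) ingroup lineage.

Taxon 8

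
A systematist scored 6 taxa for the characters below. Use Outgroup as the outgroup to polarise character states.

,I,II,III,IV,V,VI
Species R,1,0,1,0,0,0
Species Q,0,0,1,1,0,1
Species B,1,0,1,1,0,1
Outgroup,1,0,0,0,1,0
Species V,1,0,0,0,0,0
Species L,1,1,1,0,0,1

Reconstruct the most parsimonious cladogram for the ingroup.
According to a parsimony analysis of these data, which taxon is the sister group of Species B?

Species Q

Character polarity is set by the outgroup: the derived state is whichever differs from the outgroup's state, so for I, V the derived state is '0', and for the remaining characters it is '1'.
I: derived state '0' in Species Q only — an autapomorphy, so it tells us nothing about relationships among taxa.
II (derived state '1') is unique to Species L (autapomorphy; uninformative for grouping).
III: derived state '1' in Species B, Species L, Species Q, and Species R only — synapomorphy for {Species B, Species L, Species Q, Species R}.
IV: derived state '1' in Species B and Species Q only — synapomorphy for {Species B, Species Q}.
V (derived state '0') is shared by all ingroup taxa — unites the whole ingroup.
VI: derived state '1' in Species B, Species L, and Species Q only — synapomorphy for {Species B, Species L, Species Q}.
Most parsimonious ingroup topology: (Species V,(((Species B,Species Q),Species L),Species R)).
Species B and Species Q form a cherry on this tree, so they are sister taxa.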